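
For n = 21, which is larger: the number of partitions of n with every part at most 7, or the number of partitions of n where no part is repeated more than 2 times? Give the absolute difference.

193

Partitions of 21 with every part at most 7: 436.
Partitions of 21 where no part is repeated more than 2 times: 243.
|436 − 243| = 193.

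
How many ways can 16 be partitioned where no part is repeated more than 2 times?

89

There are 89 such partitions.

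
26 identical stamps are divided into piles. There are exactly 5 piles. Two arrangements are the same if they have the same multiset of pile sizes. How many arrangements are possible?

Enumerating by decreasing first part gives 221 partitions in all.

221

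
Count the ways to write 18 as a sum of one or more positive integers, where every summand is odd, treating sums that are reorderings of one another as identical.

A partial list (first 12 by largest part):
17, 1
15, 3
15, 1, 1, 1
13, 5
13, 3, 1, 1
13, 1, 1, 1, 1, 1
11, 7
11, 5, 1, 1
11, 3, 3, 1
11, 3, 1, 1, 1, 1
11, 1, 1, 1, 1, 1, 1, 1
9, 9
…and 34 more, for 46 total.

46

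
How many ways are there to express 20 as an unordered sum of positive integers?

There are 627 such partitions.

627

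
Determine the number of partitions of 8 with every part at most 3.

10

Listing the qualifying partitions of 8:
3,3,2
3,3,1,1
3,2,2,1
3,2,1,1,1
3,1,1,1,1,1
2,2,2,2
2,2,2,1,1
2,2,1,1,1,1
2,1,1,1,1,1,1
1,1,1,1,1,1,1,1
Counting gives 10.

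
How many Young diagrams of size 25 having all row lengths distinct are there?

There are 142 such partitions.

142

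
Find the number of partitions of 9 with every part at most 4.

Enumerating:
4, 4, 1
4, 3, 2
4, 3, 1, 1
4, 2, 2, 1
4, 2, 1, 1, 1
4, 1, 1, 1, 1, 1
3, 3, 3
3, 3, 2, 1
3, 3, 1, 1, 1
3, 2, 2, 2
3, 2, 2, 1, 1
3, 2, 1, 1, 1, 1
3, 1, 1, 1, 1, 1, 1
2, 2, 2, 2, 1
2, 2, 2, 1, 1, 1
2, 2, 1, 1, 1, 1, 1
2, 1, 1, 1, 1, 1, 1, 1
1, 1, 1, 1, 1, 1, 1, 1, 1

18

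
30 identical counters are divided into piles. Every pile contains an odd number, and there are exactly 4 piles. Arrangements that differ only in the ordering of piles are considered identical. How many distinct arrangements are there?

39

A partial list (first 12 by largest part):
1,1,1,27
1,1,3,25
1,1,5,23
1,3,3,23
1,1,7,21
1,3,5,21
3,3,3,21
1,1,9,19
1,3,7,19
1,5,5,19
3,3,5,19
1,1,11,17
…and 27 more, for 39 total.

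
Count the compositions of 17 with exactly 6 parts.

4368

Equivalently, choose which 5 of the 16 gaps become plus signs: C(16,5) = 4368.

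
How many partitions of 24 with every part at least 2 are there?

320

A full systematic count gives 320.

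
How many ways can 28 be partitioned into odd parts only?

222

Enumerating by decreasing first part gives 222 partitions in all.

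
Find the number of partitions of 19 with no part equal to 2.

193

There are 193 such partitions.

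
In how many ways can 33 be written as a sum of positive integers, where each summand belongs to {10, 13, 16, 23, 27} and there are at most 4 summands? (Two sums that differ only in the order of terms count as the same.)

Listing the qualifying partitions of 33:
23,10
13,10,10
That's 2 in total.

2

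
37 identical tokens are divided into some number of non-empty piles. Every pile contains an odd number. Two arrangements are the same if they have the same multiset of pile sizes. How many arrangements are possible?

760

Counting exhaustively, 760 partitions satisfy the conditions.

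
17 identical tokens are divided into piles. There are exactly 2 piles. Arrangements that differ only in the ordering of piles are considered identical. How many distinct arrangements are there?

8

Enumerating:
16+1
15+2
14+3
13+4
12+5
11+6
10+7
9+8
That's 8 in total.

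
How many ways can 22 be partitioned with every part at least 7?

They are:
22
7, 15
8, 14
9, 13
10, 12
11, 11
7, 7, 8
That's 7 in total.

7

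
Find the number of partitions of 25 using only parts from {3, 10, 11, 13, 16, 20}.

They are:
16, 3, 3, 3
13, 3, 3, 3, 3
11, 11, 3
10, 3, 3, 3, 3, 3
That's 4 in total.

4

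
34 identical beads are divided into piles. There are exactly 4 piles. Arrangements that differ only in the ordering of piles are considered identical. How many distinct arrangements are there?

297

Systematic enumeration (by largest part, then next-largest, …) yields 297.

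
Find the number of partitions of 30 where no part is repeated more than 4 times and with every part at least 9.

11

They are:
30
21, 9
20, 10
19, 11
18, 12
17, 13
16, 14
15, 15
12, 9, 9
11, 10, 9
10, 10, 10
That's 11 in total.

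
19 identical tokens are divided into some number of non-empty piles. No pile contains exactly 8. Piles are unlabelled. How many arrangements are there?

434

There are 434 such partitions.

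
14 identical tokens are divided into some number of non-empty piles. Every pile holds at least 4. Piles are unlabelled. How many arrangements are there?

7

They are:
14
10,4
9,5
8,6
7,7
6,4,4
5,5,4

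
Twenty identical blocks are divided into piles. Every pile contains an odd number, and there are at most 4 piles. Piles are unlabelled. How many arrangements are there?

20

Enumerating:
19, 1
17, 3
17, 1, 1, 1
15, 5
15, 3, 1, 1
13, 7
13, 5, 1, 1
13, 3, 3, 1
11, 9
11, 7, 1, 1
11, 5, 3, 1
11, 3, 3, 3
9, 9, 1, 1
9, 7, 3, 1
9, 5, 5, 1
9, 5, 3, 3
7, 7, 5, 1
7, 7, 3, 3
7, 5, 5, 3
5, 5, 5, 5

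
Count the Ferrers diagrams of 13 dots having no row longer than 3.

The partitions of 13 that satisfy the conditions:
3,3,3,3,1
3,3,3,2,2
3,3,3,2,1,1
3,3,3,1,1,1,1
3,3,2,2,2,1
3,3,2,2,1,1,1
3,3,2,1,1,1,1,1
3,3,1,1,1,1,1,1,1
3,2,2,2,2,2
3,2,2,2,2,1,1
3,2,2,2,1,1,1,1
3,2,2,1,1,1,1,1,1
3,2,1,1,1,1,1,1,1,1
3,1,1,1,1,1,1,1,1,1,1
2,2,2,2,2,2,1
2,2,2,2,2,1,1,1
2,2,2,2,1,1,1,1,1
2,2,2,1,1,1,1,1,1,1
2,2,1,1,1,1,1,1,1,1,1
2,1,1,1,1,1,1,1,1,1,1,1
1,1,1,1,1,1,1,1,1,1,1,1,1

21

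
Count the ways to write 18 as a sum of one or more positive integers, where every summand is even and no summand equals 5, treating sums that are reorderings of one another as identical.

A partial list (first 12 by largest part):
18
2,16
4,14
2,2,14
6,12
2,4,12
2,2,2,12
8,10
2,6,10
4,4,10
2,2,4,10
2,2,2,2,10
…and 18 more, for 30 total.

30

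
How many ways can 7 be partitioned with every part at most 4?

11

They are:
4 + 3
4 + 2 + 1
4 + 1 + 1 + 1
3 + 3 + 1
3 + 2 + 2
3 + 2 + 1 + 1
3 + 1 + 1 + 1 + 1
2 + 2 + 2 + 1
2 + 2 + 1 + 1 + 1
2 + 1 + 1 + 1 + 1 + 1
1 + 1 + 1 + 1 + 1 + 1 + 1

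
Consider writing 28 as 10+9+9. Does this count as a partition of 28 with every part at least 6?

Yes

The parts sum to 28, and the condition 'every summand is at least 6' holds.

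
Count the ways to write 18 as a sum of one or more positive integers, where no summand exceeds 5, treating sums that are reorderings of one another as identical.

Enumerating by decreasing first part gives 141 partitions in all.

141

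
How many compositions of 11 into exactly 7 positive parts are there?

210

Equivalently, choose which 6 of the 10 gaps become plus signs: C(10,6) = 210.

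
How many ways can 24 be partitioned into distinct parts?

122

Direct enumeration gives 122 partitions.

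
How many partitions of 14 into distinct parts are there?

The partitions of 14 that satisfy the conditions:
14
13,1
12,2
11,3
11,2,1
10,4
10,3,1
9,5
9,4,1
9,3,2
8,6
8,5,1
8,4,2
8,3,2,1
7,6,1
7,5,2
7,4,3
7,4,2,1
6,5,3
6,5,2,1
6,4,3,1
5,4,3,2

22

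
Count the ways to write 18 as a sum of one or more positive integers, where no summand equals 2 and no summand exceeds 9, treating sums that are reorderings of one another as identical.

Counting exhaustively, 117 partitions satisfy the conditions.

117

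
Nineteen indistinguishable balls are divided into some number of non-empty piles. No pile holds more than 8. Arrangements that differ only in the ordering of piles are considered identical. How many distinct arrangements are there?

Direct enumeration gives 352 partitions.

352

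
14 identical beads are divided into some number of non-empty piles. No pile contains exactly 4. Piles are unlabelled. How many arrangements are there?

Counting exhaustively, 93 partitions satisfy the conditions.

93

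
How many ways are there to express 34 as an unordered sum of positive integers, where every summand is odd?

512

Counting exhaustively, 512 partitions satisfy the conditions.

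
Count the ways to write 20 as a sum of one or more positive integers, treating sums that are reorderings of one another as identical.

Enumerating by decreasing first part gives 627 partitions in all.

627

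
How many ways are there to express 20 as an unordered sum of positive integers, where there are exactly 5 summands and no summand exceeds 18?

84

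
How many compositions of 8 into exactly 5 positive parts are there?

35

A composition of 8 into 5 positive parts is chosen by placing 4 dividers among the 7 gaps between 8 units: C(7,4) = 35.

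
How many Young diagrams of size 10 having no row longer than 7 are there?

A partial list (first 12 by largest part):
7 + 3
7 + 2 + 1
7 + 1 + 1 + 1
6 + 4
6 + 3 + 1
6 + 2 + 2
6 + 2 + 1 + 1
6 + 1 + 1 + 1 + 1
5 + 5
5 + 4 + 1
5 + 3 + 2
5 + 3 + 1 + 1
…and 26 more, for 38 total.

38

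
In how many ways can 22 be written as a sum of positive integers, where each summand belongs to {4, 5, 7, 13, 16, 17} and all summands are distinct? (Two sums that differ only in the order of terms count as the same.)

They are:
17 + 5
13 + 5 + 4
Counting gives 2.

2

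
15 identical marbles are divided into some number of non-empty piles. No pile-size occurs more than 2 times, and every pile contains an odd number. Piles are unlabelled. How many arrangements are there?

9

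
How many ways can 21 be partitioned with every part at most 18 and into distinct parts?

73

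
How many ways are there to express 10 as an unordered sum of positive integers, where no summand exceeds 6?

35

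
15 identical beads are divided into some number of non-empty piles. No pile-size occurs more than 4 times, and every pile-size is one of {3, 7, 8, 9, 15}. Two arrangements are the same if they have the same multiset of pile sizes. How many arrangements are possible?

Listing the qualifying partitions of 15:
15
3, 3, 9
7, 8

3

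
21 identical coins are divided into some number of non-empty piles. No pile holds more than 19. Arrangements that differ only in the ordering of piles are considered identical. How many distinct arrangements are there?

Enumerating by decreasing first part gives 790 partitions in all.

790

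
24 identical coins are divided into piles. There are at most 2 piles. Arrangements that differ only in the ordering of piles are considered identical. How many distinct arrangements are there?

13

Enumerating:
24
23+1
22+2
21+3
20+4
19+5
18+6
17+7
16+8
15+9
14+10
13+11
12+12
Counting gives 13.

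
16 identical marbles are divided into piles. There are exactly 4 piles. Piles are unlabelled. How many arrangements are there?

34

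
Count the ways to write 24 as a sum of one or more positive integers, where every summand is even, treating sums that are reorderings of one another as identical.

A full systematic count gives 77.

77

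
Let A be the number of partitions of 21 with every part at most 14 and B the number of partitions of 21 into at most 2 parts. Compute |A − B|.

751

Partitions of 21 with every part at most 14: 762.
Partitions of 21 into at most 2 parts: 11.
|762 − 11| = 751.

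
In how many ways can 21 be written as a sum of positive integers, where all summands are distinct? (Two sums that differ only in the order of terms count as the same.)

Enumerating by decreasing first part gives 76 partitions in all.

76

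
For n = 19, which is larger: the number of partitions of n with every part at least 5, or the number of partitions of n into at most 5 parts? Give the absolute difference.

154

Partitions of 19 with every part at least 5: 10.
Partitions of 19 into at most 5 parts: 164.
|10 − 164| = 154.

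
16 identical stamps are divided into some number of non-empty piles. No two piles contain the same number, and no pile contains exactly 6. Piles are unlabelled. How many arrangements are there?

They are:
16
15,1
14,2
13,3
13,2,1
12,4
12,3,1
11,5
11,4,1
11,3,2
10,5,1
10,4,2
10,3,2,1
9,7
9,5,2
9,4,3
9,4,2,1
8,7,1
8,5,3
8,5,2,1
8,4,3,1
7,5,4
7,5,3,1
7,4,3,2

24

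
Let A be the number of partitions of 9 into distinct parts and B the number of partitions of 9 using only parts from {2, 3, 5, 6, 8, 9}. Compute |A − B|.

Partitions of 9 into distinct parts: 8.
Partitions of 9 using only parts from {2, 3, 5, 6, 8, 9}: 5.
|8 − 5| = 3.

3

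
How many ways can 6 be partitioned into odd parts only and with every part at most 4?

3

Enumerating:
3+3
1+1+1+3
1+1+1+1+1+1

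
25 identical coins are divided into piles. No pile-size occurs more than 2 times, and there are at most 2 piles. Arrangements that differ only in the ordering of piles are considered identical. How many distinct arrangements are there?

13

Listing the qualifying partitions of 25:
25
24,1
23,2
22,3
21,4
20,5
19,6
18,7
17,8
16,9
15,10
14,11
13,12
That's 13 in total.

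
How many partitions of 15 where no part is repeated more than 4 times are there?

A full systematic count gives 127.

127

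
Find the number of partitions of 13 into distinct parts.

18

Listing the qualifying partitions of 13:
13
12, 1
11, 2
10, 3
10, 2, 1
9, 4
9, 3, 1
8, 5
8, 4, 1
8, 3, 2
7, 6
7, 5, 1
7, 4, 2
7, 3, 2, 1
6, 5, 2
6, 4, 3
6, 4, 2, 1
5, 4, 3, 1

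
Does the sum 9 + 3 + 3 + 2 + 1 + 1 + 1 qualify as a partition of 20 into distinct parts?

The parts sum to 20, and the condition 'all summands are distinct' is violated.

No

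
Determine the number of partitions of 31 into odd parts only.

340

A full systematic count gives 340.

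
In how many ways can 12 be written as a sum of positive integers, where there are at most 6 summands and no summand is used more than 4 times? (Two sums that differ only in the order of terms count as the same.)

There are too many to list fully; the first 12 (by largest part) are:
12
11+1
10+2
10+1+1
9+3
9+2+1
9+1+1+1
8+4
8+3+1
8+2+2
8+2+1+1
8+1+1+1+1
…and 44 more, for 56 total.

56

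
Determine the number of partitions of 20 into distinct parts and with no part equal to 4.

42

A partial list (first 12 by largest part):
20
1,19
2,18
3,17
1,2,17
1,3,16
5,15
2,3,15
6,14
1,5,14
1,2,3,14
7,13
…and 30 more, for 42 total.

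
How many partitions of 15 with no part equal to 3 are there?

99

There are 99 such partitions.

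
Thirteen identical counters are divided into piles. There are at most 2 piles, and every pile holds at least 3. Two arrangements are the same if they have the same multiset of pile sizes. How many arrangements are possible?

5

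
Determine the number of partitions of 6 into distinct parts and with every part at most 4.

2

They are:
4, 2
3, 2, 1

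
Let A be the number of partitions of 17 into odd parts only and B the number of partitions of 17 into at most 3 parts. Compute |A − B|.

5

Partitions of 17 into odd parts only: 38.
Partitions of 17 into at most 3 parts: 33.
|38 − 33| = 5.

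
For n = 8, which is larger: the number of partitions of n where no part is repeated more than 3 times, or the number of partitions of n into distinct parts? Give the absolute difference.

Partitions of 8 where no part is repeated more than 3 times: 16.
Partitions of 8 into distinct parts: 6.
|16 − 6| = 10.

10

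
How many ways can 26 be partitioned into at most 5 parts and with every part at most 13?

272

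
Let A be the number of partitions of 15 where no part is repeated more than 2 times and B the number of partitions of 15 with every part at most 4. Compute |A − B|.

16

Partitions of 15 where no part is repeated more than 2 times: 70.
Partitions of 15 with every part at most 4: 54.
|70 − 54| = 16.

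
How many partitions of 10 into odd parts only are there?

10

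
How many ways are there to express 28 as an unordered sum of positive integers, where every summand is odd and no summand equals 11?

Enumerating by decreasing first part gives 184 partitions in all.

184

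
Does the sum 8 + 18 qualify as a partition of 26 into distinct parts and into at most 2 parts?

Yes

The parts sum to 26, and the condition 'all summands are distinct' holds; the condition 'there are at most 2 summands' holds.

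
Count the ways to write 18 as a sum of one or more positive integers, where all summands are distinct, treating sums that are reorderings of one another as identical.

46

A partial list (first 12 by largest part):
18
1+17
2+16
3+15
1+2+15
4+14
1+3+14
5+13
1+4+13
2+3+13
6+12
1+5+12
…and 34 more, for 46 total.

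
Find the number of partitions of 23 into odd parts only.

Direct enumeration gives 104 partitions.

104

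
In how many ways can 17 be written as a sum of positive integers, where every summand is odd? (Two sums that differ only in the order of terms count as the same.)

There are too many to list fully; the first 12 (by largest part) are:
17
1,1,15
1,3,13
1,1,1,1,13
1,5,11
3,3,11
1,1,1,3,11
1,1,1,1,1,1,11
1,7,9
3,5,9
1,1,1,5,9
1,1,3,3,9
…and 26 more, for 38 total.

38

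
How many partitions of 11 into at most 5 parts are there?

37

There are too many to list fully; the first 12 (by largest part) are:
11
10+1
9+2
9+1+1
8+3
8+2+1
8+1+1+1
7+4
7+3+1
7+2+2
7+2+1+1
7+1+1+1+1
…and 25 more, for 37 total.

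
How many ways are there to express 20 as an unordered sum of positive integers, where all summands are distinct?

There are too many to list fully; the first 12 (by largest part) are:
20
1 + 19
2 + 18
3 + 17
1 + 2 + 17
4 + 16
1 + 3 + 16
5 + 15
1 + 4 + 15
2 + 3 + 15
6 + 14
1 + 5 + 14
…and 52 more, for 64 total.

64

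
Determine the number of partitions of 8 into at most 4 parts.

15

Enumerating:
8
7 + 1
6 + 2
6 + 1 + 1
5 + 3
5 + 2 + 1
5 + 1 + 1 + 1
4 + 4
4 + 3 + 1
4 + 2 + 2
4 + 2 + 1 + 1
3 + 3 + 2
3 + 3 + 1 + 1
3 + 2 + 2 + 1
2 + 2 + 2 + 2
That's 15 in total.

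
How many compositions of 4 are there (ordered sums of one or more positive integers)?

The number of compositions of n is 2^(n−1); here 2^3 = 8.

8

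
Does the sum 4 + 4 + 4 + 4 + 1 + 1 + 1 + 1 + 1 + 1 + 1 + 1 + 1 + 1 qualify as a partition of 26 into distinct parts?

No

The parts sum to 26, and the condition 'all summands are distinct' is violated.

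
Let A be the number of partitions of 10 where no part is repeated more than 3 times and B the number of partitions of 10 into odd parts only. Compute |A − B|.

19

Partitions of 10 where no part is repeated more than 3 times: 29.
Partitions of 10 into odd parts only: 10.
|29 − 10| = 19.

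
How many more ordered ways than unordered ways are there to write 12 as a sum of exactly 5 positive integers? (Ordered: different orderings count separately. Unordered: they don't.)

317

Ordered (compositions into 5 parts): C(11,4) = 330.
Partitions of 12 into exactly 5 parts: 13.
Difference: 330 − 13 = 317.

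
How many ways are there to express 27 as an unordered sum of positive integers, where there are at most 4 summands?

225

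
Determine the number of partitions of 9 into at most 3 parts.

12

Enumerating:
9
8, 1
7, 2
7, 1, 1
6, 3
6, 2, 1
5, 4
5, 3, 1
5, 2, 2
4, 4, 1
4, 3, 2
3, 3, 3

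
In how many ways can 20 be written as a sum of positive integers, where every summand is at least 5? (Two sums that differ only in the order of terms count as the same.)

13

Listing the qualifying partitions of 20:
20
15+5
14+6
13+7
12+8
11+9
10+10
10+5+5
9+6+5
8+7+5
8+6+6
7+7+6
5+5+5+5
Counting gives 13.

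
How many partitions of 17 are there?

Enumerating by decreasing first part gives 297 partitions in all.

297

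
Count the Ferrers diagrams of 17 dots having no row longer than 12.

285

Direct enumeration gives 285 partitions.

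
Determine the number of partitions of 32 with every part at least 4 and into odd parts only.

Listing the qualifying partitions of 32:
27, 5
25, 7
23, 9
21, 11
19, 13
17, 15
17, 5, 5, 5
15, 7, 5, 5
13, 9, 5, 5
13, 7, 7, 5
11, 11, 5, 5
11, 9, 7, 5
11, 7, 7, 7
9, 9, 9, 5
9, 9, 7, 7
7, 5, 5, 5, 5, 5
Counting gives 16.

16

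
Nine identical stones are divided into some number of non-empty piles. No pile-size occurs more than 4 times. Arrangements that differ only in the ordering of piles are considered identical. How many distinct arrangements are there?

They are:
9
1+8
2+7
1+1+7
3+6
1+2+6
1+1+1+6
4+5
1+3+5
2+2+5
1+1+2+5
1+1+1+1+5
1+4+4
2+3+4
1+1+3+4
1+2+2+4
1+1+1+2+4
3+3+3
1+2+3+3
1+1+1+3+3
2+2+2+3
1+1+2+2+3
1+1+1+1+2+3
1+2+2+2+2
1+1+1+2+2+2
That's 25 in total.

25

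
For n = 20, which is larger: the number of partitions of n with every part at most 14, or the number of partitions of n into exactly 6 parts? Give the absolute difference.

518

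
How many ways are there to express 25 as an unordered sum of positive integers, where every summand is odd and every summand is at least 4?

7

They are:
25
15 + 5 + 5
13 + 7 + 5
11 + 9 + 5
11 + 7 + 7
9 + 9 + 7
5 + 5 + 5 + 5 + 5
That's 7 in total.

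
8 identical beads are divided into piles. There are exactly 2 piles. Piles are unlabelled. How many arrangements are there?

4

The partitions of 8 that satisfy the conditions:
1 + 7
2 + 6
3 + 5
4 + 4
That's 4 in total.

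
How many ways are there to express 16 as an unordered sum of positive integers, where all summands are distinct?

32

A partial list (first 12 by largest part):
16
15+1
14+2
13+3
13+2+1
12+4
12+3+1
11+5
11+4+1
11+3+2
10+6
10+5+1
…and 20 more, for 32 total.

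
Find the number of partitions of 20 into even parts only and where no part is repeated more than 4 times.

34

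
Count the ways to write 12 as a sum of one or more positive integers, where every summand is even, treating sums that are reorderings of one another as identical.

They are:
12
10, 2
8, 4
8, 2, 2
6, 6
6, 4, 2
6, 2, 2, 2
4, 4, 4
4, 4, 2, 2
4, 2, 2, 2, 2
2, 2, 2, 2, 2, 2
Counting gives 11.

11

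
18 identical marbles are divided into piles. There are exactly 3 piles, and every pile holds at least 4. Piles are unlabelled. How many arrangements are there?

7

They are:
10, 4, 4
9, 5, 4
8, 6, 4
8, 5, 5
7, 7, 4
7, 6, 5
6, 6, 6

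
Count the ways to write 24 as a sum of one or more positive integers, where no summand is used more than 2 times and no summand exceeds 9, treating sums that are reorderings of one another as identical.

193

Systematic enumeration (by largest part, then next-largest, …) yields 193.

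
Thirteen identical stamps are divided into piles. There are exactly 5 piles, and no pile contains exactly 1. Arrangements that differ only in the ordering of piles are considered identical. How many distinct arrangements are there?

They are:
5 + 2 + 2 + 2 + 2
4 + 3 + 2 + 2 + 2
3 + 3 + 3 + 2 + 2
Counting gives 3.

3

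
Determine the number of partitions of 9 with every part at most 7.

28

A partial list (first 12 by largest part):
7 + 2
7 + 1 + 1
6 + 3
6 + 2 + 1
6 + 1 + 1 + 1
5 + 4
5 + 3 + 1
5 + 2 + 2
5 + 2 + 1 + 1
5 + 1 + 1 + 1 + 1
4 + 4 + 1
4 + 3 + 2
…and 16 more, for 28 total.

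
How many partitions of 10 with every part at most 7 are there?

A partial list (first 12 by largest part):
7 + 3
7 + 2 + 1
7 + 1 + 1 + 1
6 + 4
6 + 3 + 1
6 + 2 + 2
6 + 2 + 1 + 1
6 + 1 + 1 + 1 + 1
5 + 5
5 + 4 + 1
5 + 3 + 2
5 + 3 + 1 + 1
…and 26 more, for 38 total.

38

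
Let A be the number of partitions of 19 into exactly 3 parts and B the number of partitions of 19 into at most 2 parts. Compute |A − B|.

Partitions of 19 into exactly 3 parts: 30.
Partitions of 19 into at most 2 parts: 10.
|30 − 10| = 20.

20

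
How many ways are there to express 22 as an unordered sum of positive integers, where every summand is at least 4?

34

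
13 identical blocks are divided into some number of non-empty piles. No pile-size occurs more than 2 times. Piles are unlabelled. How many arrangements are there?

A partial list (first 12 by largest part):
13
12, 1
11, 2
11, 1, 1
10, 3
10, 2, 1
9, 4
9, 3, 1
9, 2, 2
9, 2, 1, 1
8, 5
8, 4, 1
…and 32 more, for 44 total.

44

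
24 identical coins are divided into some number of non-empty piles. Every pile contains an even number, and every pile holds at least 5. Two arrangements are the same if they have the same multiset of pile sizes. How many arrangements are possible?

Listing the qualifying partitions of 24:
24
18, 6
16, 8
14, 10
12, 12
12, 6, 6
10, 8, 6
8, 8, 8
6, 6, 6, 6
Counting gives 9.

9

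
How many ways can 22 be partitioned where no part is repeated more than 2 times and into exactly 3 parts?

40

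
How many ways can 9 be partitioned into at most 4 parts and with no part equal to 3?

They are:
9
8+1
7+2
7+1+1
6+2+1
6+1+1+1
5+4
5+2+2
5+2+1+1
4+4+1
4+2+2+1
That's 11 in total.

11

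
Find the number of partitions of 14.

135

There are 135 such partitions.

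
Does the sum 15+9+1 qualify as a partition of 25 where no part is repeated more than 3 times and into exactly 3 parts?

The parts sum to 25, and the condition 'no summand is used more than 3 times' holds; the condition 'there are exactly 3 summands' holds.

Yes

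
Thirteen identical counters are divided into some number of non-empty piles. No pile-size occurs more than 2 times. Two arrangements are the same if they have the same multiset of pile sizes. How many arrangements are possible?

44

There are too many to list fully; the first 12 (by largest part) are:
13
1+12
2+11
1+1+11
3+10
1+2+10
4+9
1+3+9
2+2+9
1+1+2+9
5+8
1+4+8
…and 32 more, for 44 total.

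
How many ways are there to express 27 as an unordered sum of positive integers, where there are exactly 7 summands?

Systematic enumeration (by largest part, then next-largest, …) yields 364.

364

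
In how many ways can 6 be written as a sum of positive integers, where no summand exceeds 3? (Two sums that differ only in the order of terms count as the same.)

The partitions of 6 that satisfy the conditions:
3+3
3+2+1
3+1+1+1
2+2+2
2+2+1+1
2+1+1+1+1
1+1+1+1+1+1
That's 7 in total.

7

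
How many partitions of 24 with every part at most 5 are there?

333

Direct enumeration gives 333 partitions.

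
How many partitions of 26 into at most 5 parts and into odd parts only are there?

A partial list (first 12 by largest part):
1 + 25
3 + 23
1 + 1 + 1 + 23
5 + 21
1 + 1 + 3 + 21
7 + 19
1 + 1 + 5 + 19
1 + 3 + 3 + 19
9 + 17
1 + 1 + 7 + 17
1 + 3 + 5 + 17
3 + 3 + 3 + 17
…and 22 more, for 34 total.

34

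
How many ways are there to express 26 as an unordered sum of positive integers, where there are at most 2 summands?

14

The partitions of 26 that satisfy the conditions:
26
25+1
24+2
23+3
22+4
21+5
20+6
19+7
18+8
17+9
16+10
15+11
14+12
13+13
Counting gives 14.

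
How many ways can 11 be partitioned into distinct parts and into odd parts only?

2

Listing the qualifying partitions of 11:
11
7,3,1
Counting gives 2.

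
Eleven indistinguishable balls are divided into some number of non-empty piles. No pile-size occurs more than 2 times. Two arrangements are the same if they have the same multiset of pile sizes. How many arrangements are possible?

27

There are too many to list fully; the first 12 (by largest part) are:
11
10+1
9+2
9+1+1
8+3
8+2+1
7+4
7+3+1
7+2+2
7+2+1+1
6+5
6+4+1
…and 15 more, for 27 total.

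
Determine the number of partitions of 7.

15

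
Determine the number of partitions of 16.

Systematic enumeration (by largest part, then next-largest, …) yields 231.

231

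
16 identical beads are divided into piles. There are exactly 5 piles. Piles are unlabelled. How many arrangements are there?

37

There are too many to list fully; the first 12 (by largest part) are:
1, 1, 1, 1, 12
1, 1, 1, 2, 11
1, 1, 1, 3, 10
1, 1, 2, 2, 10
1, 1, 1, 4, 9
1, 1, 2, 3, 9
1, 2, 2, 2, 9
1, 1, 1, 5, 8
1, 1, 2, 4, 8
1, 1, 3, 3, 8
1, 2, 2, 3, 8
2, 2, 2, 2, 8
…and 25 more, for 37 total.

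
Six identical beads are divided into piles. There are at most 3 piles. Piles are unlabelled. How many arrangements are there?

7

Enumerating:
6
5 + 1
4 + 2
4 + 1 + 1
3 + 3
3 + 2 + 1
2 + 2 + 2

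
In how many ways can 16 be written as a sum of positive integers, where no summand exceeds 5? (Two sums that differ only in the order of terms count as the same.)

101

A full systematic count gives 101.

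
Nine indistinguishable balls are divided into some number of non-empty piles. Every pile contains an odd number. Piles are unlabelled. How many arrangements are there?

8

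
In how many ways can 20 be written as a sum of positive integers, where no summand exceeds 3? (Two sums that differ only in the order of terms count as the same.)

44

A partial list (first 12 by largest part):
3 + 3 + 3 + 3 + 3 + 3 + 2
3 + 3 + 3 + 3 + 3 + 3 + 1 + 1
3 + 3 + 3 + 3 + 3 + 2 + 2 + 1
3 + 3 + 3 + 3 + 3 + 2 + 1 + 1 + 1
3 + 3 + 3 + 3 + 3 + 1 + 1 + 1 + 1 + 1
3 + 3 + 3 + 3 + 2 + 2 + 2 + 2
3 + 3 + 3 + 3 + 2 + 2 + 2 + 1 + 1
3 + 3 + 3 + 3 + 2 + 2 + 1 + 1 + 1 + 1
3 + 3 + 3 + 3 + 2 + 1 + 1 + 1 + 1 + 1 + 1
3 + 3 + 3 + 3 + 1 + 1 + 1 + 1 + 1 + 1 + 1 + 1
3 + 3 + 3 + 2 + 2 + 2 + 2 + 2 + 1
3 + 3 + 3 + 2 + 2 + 2 + 2 + 1 + 1 + 1
…and 32 more, for 44 total.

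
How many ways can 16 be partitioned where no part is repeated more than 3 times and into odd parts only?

16

Listing the qualifying partitions of 16:
15, 1
13, 3
13, 1, 1, 1
11, 5
11, 3, 1, 1
9, 7
9, 5, 1, 1
9, 3, 3, 1
7, 7, 1, 1
7, 5, 3, 1
7, 3, 3, 3
7, 3, 3, 1, 1, 1
5, 5, 5, 1
5, 5, 3, 3
5, 5, 3, 1, 1, 1
5, 3, 3, 3, 1, 1
That's 16 in total.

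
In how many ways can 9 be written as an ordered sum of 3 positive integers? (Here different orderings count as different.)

By stars and bars with positive parts, the count is C(8,2) = 28.

28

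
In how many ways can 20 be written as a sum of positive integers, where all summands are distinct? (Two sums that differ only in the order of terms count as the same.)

There are too many to list fully; the first 12 (by largest part) are:
20
19, 1
18, 2
17, 3
17, 2, 1
16, 4
16, 3, 1
15, 5
15, 4, 1
15, 3, 2
14, 6
14, 5, 1
…and 52 more, for 64 total.

64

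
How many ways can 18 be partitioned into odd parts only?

A partial list (first 12 by largest part):
17+1
15+3
15+1+1+1
13+5
13+3+1+1
13+1+1+1+1+1
11+7
11+5+1+1
11+3+3+1
11+3+1+1+1+1
11+1+1+1+1+1+1+1
9+9
…and 34 more, for 46 total.

46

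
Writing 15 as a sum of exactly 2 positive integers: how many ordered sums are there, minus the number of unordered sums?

7

Compositions: C(14,1) = 14.
Unordered (partitions into 2 parts): 7.
Difference: 14 − 7 = 7.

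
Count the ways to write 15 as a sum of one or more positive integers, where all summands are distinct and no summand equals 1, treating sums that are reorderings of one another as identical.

Enumerating:
15
13+2
12+3
11+4
10+5
10+3+2
9+6
9+4+2
8+7
8+5+2
8+4+3
7+6+2
7+5+3
6+5+4
6+4+3+2

15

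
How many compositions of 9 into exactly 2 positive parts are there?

8

Equivalently, choose which 1 of the 8 gaps become plus signs: C(8,1) = 8.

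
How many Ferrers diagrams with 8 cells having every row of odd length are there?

6

They are:
7, 1
5, 3
5, 1, 1, 1
3, 3, 1, 1
3, 1, 1, 1, 1, 1
1, 1, 1, 1, 1, 1, 1, 1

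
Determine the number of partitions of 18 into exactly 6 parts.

A partial list (first 12 by largest part):
1, 1, 1, 1, 1, 13
1, 1, 1, 1, 2, 12
1, 1, 1, 1, 3, 11
1, 1, 1, 2, 2, 11
1, 1, 1, 1, 4, 10
1, 1, 1, 2, 3, 10
1, 1, 2, 2, 2, 10
1, 1, 1, 1, 5, 9
1, 1, 1, 2, 4, 9
1, 1, 1, 3, 3, 9
1, 1, 2, 2, 3, 9
1, 2, 2, 2, 2, 9
…and 46 more, for 58 total.

58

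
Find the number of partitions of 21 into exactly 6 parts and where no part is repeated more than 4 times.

A full systematic count gives 106.

106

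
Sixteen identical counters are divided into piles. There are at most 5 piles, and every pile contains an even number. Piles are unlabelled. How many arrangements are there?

The partitions of 16 that satisfy the conditions:
16
14 + 2
12 + 4
12 + 2 + 2
10 + 6
10 + 4 + 2
10 + 2 + 2 + 2
8 + 8
8 + 6 + 2
8 + 4 + 4
8 + 4 + 2 + 2
8 + 2 + 2 + 2 + 2
6 + 6 + 4
6 + 6 + 2 + 2
6 + 4 + 4 + 2
6 + 4 + 2 + 2 + 2
4 + 4 + 4 + 4
4 + 4 + 4 + 2 + 2

18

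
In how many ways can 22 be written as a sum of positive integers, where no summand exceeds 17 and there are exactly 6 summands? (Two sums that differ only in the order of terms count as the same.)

136

There are 136 such partitions.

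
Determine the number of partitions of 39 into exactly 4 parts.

Systematic enumeration (by largest part, then next-largest, …) yields 441.

441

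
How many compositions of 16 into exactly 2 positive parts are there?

Place 1 bars in the 15 internal gaps of a row of 16 dots: C(15,1) = 15.

15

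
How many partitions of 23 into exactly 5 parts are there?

Direct enumeration gives 141 partitions.

141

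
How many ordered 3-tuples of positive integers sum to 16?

Equivalently, choose which 2 of the 15 gaps become plus signs: C(15,2) = 105.

105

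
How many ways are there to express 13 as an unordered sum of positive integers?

A full systematic count gives 101.

101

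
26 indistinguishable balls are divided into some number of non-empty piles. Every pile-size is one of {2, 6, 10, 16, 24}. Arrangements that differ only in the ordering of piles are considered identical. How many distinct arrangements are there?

14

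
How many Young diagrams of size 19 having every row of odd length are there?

There are too many to list fully; the first 12 (by largest part) are:
19
17 + 1 + 1
15 + 3 + 1
15 + 1 + 1 + 1 + 1
13 + 5 + 1
13 + 3 + 3
13 + 3 + 1 + 1 + 1
13 + 1 + 1 + 1 + 1 + 1 + 1
11 + 7 + 1
11 + 5 + 3
11 + 5 + 1 + 1 + 1
11 + 3 + 3 + 1 + 1
…and 42 more, for 54 total.

54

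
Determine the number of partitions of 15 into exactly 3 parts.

19

The partitions of 15 that satisfy the conditions:
1,1,13
1,2,12
1,3,11
2,2,11
1,4,10
2,3,10
1,5,9
2,4,9
3,3,9
1,6,8
2,5,8
3,4,8
1,7,7
2,6,7
3,5,7
4,4,7
3,6,6
4,5,6
5,5,5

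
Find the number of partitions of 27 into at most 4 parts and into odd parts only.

20

The partitions of 27 that satisfy the conditions:
27
25,1,1
23,3,1
21,5,1
21,3,3
19,7,1
19,5,3
17,9,1
17,7,3
17,5,5
15,11,1
15,9,3
15,7,5
13,13,1
13,11,3
13,9,5
13,7,7
11,11,5
11,9,7
9,9,9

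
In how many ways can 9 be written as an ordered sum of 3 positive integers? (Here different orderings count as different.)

By stars and bars with positive parts, the count is C(8,2) = 28.

28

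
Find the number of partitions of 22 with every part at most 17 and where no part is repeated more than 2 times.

Systematic enumeration (by largest part, then next-largest, …) yields 287.

287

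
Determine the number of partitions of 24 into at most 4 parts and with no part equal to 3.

121

Counting exhaustively, 121 partitions satisfy the conditions.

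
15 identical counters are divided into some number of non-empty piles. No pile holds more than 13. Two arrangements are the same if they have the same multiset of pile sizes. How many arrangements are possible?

Systematic enumeration (by largest part, then next-largest, …) yields 174.

174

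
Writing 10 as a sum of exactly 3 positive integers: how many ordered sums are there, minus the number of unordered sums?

28

Compositions: C(9,2) = 36.
Partitions of 10 into exactly 3 parts: 8.
Difference: 36 − 8 = 28.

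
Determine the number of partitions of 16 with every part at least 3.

21

They are:
16
13, 3
12, 4
11, 5
10, 6
10, 3, 3
9, 7
9, 4, 3
8, 8
8, 5, 3
8, 4, 4
7, 6, 3
7, 5, 4
7, 3, 3, 3
6, 6, 4
6, 5, 5
6, 4, 3, 3
5, 5, 3, 3
5, 4, 4, 3
4, 4, 4, 4
4, 3, 3, 3, 3
That's 21 in total.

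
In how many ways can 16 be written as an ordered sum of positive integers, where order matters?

The number of compositions of n is 2^(n−1); here 2^15 = 32768.

32768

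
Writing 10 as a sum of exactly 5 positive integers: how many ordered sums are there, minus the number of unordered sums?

119

Compositions: C(9,4) = 126.
Unordered (partitions into 5 parts): 7.
Difference: 126 − 7 = 119.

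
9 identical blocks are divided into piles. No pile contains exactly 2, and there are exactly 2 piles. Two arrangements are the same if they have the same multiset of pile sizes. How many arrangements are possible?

Enumerating:
8 + 1
6 + 3
5 + 4

3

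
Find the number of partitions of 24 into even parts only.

77

Systematic enumeration (by largest part, then next-largest, …) yields 77.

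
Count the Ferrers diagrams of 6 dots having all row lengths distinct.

4

Listing the qualifying partitions of 6:
6
1,5
2,4
1,2,3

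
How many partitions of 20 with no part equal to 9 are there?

571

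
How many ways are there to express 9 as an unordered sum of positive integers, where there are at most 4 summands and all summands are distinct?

Enumerating:
9
8, 1
7, 2
6, 3
6, 2, 1
5, 4
5, 3, 1
4, 3, 2

8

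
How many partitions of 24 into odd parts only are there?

122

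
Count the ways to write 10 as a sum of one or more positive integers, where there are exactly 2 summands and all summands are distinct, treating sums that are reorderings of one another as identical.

4

Listing the qualifying partitions of 10:
9+1
8+2
7+3
6+4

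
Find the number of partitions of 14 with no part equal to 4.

93

Systematic enumeration (by largest part, then next-largest, …) yields 93.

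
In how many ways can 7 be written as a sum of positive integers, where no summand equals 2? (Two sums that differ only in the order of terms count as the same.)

8

Enumerating:
7
1+6
1+1+5
3+4
1+1+1+4
1+3+3
1+1+1+1+3
1+1+1+1+1+1+1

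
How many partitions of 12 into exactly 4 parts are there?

They are:
9,1,1,1
8,2,1,1
7,3,1,1
7,2,2,1
6,4,1,1
6,3,2,1
6,2,2,2
5,5,1,1
5,4,2,1
5,3,3,1
5,3,2,2
4,4,3,1
4,4,2,2
4,3,3,2
3,3,3,3

15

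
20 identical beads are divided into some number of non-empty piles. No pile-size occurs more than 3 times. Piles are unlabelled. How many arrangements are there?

A full systematic count gives 320.

320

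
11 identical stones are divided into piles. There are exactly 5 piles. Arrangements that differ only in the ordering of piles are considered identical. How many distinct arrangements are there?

10

Listing the qualifying partitions of 11:
7,1,1,1,1
6,2,1,1,1
5,3,1,1,1
5,2,2,1,1
4,4,1,1,1
4,3,2,1,1
4,2,2,2,1
3,3,3,1,1
3,3,2,2,1
3,2,2,2,2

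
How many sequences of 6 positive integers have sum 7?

6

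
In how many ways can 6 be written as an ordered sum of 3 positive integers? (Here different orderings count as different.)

Place 2 bars in the 5 internal gaps of a row of 6 dots: C(5,2) = 10.

10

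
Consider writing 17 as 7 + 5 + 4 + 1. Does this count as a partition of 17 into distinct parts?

Yes

The parts sum to 17, and the condition 'all summands are distinct' holds.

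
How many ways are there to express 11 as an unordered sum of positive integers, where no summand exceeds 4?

There are too many to list fully; the first 12 (by largest part) are:
4, 4, 3
4, 4, 2, 1
4, 4, 1, 1, 1
4, 3, 3, 1
4, 3, 2, 2
4, 3, 2, 1, 1
4, 3, 1, 1, 1, 1
4, 2, 2, 2, 1
4, 2, 2, 1, 1, 1
4, 2, 1, 1, 1, 1, 1
4, 1, 1, 1, 1, 1, 1, 1
3, 3, 3, 2
…and 15 more, for 27 total.

27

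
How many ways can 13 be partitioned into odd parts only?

Enumerating:
13
11 + 1 + 1
9 + 3 + 1
9 + 1 + 1 + 1 + 1
7 + 5 + 1
7 + 3 + 3
7 + 3 + 1 + 1 + 1
7 + 1 + 1 + 1 + 1 + 1 + 1
5 + 5 + 3
5 + 5 + 1 + 1 + 1
5 + 3 + 3 + 1 + 1
5 + 3 + 1 + 1 + 1 + 1 + 1
5 + 1 + 1 + 1 + 1 + 1 + 1 + 1 + 1
3 + 3 + 3 + 3 + 1
3 + 3 + 3 + 1 + 1 + 1 + 1
3 + 3 + 1 + 1 + 1 + 1 + 1 + 1 + 1
3 + 1 + 1 + 1 + 1 + 1 + 1 + 1 + 1 + 1 + 1
1 + 1 + 1 + 1 + 1 + 1 + 1 + 1 + 1 + 1 + 1 + 1 + 1
Counting gives 18.

18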